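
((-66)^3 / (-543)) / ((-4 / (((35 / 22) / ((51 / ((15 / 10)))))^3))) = -0.01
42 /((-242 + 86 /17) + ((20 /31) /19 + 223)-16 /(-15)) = -6308190 /1928587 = -3.27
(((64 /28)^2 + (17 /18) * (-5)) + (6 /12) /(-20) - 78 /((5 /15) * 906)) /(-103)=-583309 /274354920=-0.00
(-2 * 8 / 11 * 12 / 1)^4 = 1358954496 / 14641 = 92818.42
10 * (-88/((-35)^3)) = 0.02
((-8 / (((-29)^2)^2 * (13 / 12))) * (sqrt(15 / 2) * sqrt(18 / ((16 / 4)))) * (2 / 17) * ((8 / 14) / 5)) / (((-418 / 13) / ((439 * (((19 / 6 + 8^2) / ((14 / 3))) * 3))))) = 0.00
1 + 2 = 3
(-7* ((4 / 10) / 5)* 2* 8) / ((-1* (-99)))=-224 / 2475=-0.09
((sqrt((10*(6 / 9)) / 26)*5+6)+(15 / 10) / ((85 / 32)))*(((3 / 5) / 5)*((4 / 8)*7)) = 7*sqrt(390) / 130+5859 / 2125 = 3.82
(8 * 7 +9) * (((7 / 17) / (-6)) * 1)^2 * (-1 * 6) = -3185 / 1734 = -1.84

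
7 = 7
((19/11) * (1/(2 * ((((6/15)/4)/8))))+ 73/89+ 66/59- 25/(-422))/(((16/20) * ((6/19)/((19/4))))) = 1042570976445/780004544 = 1336.62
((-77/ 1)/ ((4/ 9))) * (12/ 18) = -231/ 2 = -115.50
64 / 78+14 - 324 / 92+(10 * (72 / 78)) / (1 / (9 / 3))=34975 / 897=38.99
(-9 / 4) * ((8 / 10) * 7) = -63 / 5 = -12.60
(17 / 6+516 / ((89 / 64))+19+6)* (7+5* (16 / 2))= 10011329 / 534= 18747.81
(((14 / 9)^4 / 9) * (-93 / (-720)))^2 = 0.01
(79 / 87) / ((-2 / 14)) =-553 / 87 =-6.36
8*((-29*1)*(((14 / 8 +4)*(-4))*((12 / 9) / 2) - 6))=14848 / 3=4949.33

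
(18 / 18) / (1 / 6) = 6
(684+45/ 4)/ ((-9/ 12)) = -927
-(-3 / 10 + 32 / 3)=-10.37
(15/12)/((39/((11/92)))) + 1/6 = 2447/14352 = 0.17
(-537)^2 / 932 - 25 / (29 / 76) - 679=-11760111 / 27028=-435.11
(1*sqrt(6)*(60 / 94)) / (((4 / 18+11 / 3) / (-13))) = -702*sqrt(6) / 329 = -5.23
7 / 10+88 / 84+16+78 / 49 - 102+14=-68.66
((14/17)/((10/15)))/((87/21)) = 147/493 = 0.30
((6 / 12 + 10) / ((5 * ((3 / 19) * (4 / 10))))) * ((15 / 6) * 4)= 665 / 2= 332.50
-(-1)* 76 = 76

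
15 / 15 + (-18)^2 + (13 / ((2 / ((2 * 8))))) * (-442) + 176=-45467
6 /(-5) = -6 /5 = -1.20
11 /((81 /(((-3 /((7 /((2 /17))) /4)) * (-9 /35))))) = 88 /12495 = 0.01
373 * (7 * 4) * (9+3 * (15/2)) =328986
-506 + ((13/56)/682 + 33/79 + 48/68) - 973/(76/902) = -11746047631775/974545264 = -12052.85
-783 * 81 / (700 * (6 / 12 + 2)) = -63423 / 1750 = -36.24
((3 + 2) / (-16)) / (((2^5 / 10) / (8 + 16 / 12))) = -175 / 192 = -0.91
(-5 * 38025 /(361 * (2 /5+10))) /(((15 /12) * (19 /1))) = -14625 /6859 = -2.13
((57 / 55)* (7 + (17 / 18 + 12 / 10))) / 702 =15637 / 1158300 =0.01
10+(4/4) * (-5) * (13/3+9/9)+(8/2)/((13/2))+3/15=-15.85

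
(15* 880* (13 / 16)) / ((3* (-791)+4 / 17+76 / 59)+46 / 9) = -96814575 / 21361181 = -4.53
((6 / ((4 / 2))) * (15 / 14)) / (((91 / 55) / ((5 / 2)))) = 12375 / 2548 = 4.86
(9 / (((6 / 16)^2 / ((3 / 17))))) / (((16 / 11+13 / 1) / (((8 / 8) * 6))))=4224 / 901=4.69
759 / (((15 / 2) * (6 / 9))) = 759 / 5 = 151.80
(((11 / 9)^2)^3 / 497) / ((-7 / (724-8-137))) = -341911273 / 616294413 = -0.55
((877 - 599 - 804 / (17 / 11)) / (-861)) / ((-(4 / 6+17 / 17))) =-4118 / 24395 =-0.17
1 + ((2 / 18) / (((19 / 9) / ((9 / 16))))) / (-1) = 295 / 304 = 0.97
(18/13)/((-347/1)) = -0.00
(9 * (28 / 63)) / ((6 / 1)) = 2 / 3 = 0.67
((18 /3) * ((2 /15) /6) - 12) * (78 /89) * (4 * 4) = -832 /5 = -166.40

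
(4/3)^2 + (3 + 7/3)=64/9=7.11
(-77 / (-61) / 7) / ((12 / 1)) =11 / 732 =0.02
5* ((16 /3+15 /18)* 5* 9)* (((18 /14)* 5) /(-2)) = -124875 /28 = -4459.82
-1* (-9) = 9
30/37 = 0.81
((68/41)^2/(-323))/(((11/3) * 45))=-272/5269935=-0.00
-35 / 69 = -0.51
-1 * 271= -271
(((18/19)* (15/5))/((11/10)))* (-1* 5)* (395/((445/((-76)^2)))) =-64843200/979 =-66234.12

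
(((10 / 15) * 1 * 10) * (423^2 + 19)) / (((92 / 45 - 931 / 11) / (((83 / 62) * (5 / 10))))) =-12253464300 / 1267373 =-9668.40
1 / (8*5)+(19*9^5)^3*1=56488291001487899641 / 40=1412207275037197491.02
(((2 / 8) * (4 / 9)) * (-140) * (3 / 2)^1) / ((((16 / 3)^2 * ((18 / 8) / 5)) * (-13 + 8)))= 35 / 96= 0.36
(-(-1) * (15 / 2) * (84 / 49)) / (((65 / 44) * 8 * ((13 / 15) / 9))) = 13365 / 1183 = 11.30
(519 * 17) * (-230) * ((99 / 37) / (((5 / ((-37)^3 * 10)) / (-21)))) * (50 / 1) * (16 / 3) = -3080355073488000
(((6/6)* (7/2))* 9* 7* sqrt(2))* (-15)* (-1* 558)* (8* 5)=73823400* sqrt(2)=104402053.50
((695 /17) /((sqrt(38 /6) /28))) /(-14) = -1390 * sqrt(57) /323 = -32.49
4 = 4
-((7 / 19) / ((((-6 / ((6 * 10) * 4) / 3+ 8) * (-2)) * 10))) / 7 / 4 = 3 / 36442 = 0.00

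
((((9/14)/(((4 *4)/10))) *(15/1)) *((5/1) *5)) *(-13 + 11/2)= -253125/224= -1130.02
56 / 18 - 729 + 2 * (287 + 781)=12691 / 9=1410.11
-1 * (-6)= 6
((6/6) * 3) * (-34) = -102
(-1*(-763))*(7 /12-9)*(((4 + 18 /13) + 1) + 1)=-616504 /13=-47423.38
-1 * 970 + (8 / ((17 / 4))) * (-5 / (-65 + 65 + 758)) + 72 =-898.01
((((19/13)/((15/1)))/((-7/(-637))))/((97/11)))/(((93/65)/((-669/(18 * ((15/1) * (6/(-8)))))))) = 8482474/3653505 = 2.32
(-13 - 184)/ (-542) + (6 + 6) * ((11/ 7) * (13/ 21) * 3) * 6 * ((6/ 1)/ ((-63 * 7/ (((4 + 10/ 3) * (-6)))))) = 126.15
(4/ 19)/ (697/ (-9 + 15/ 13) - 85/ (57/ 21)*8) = -24/ 38687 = -0.00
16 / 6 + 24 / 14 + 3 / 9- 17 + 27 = 103 / 7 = 14.71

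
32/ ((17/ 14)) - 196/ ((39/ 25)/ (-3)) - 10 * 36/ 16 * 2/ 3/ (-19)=1696671/ 4199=404.07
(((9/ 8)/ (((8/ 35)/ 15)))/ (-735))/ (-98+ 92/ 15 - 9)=0.00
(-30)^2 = 900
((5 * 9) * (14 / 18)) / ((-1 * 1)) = -35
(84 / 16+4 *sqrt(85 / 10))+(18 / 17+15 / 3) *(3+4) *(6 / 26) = 2 *sqrt(34)+13293 / 884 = 26.70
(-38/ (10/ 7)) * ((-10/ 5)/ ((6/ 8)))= 1064/ 15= 70.93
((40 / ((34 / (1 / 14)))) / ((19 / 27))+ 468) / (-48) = -176403 / 18088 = -9.75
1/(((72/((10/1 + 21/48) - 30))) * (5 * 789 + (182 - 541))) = -313/4131072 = -0.00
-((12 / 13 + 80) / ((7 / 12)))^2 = -19244.70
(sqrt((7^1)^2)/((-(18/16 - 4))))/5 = 56/115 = 0.49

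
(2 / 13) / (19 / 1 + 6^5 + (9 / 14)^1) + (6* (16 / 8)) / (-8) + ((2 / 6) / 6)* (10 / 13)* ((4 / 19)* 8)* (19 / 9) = -309841085 / 229846734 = -1.35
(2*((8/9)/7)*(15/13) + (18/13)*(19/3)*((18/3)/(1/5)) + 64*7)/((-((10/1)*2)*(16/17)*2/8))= -825367/5460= -151.17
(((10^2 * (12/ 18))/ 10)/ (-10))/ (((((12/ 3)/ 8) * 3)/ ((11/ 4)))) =-11/ 9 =-1.22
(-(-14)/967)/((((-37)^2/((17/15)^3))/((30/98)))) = 9826/2085021225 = 0.00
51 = 51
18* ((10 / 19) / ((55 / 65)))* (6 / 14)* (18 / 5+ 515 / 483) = 5273892 / 235543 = 22.39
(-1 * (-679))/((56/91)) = 1103.38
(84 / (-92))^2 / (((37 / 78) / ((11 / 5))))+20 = 2335678 / 97865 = 23.87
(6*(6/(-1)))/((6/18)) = -108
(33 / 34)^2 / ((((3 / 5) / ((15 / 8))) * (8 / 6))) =81675 / 36992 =2.21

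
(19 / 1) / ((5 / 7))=26.60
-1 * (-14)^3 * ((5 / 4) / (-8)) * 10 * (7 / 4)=-60025 / 8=-7503.12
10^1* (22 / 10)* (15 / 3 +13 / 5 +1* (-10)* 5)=-4664 / 5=-932.80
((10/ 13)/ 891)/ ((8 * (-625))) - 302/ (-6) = 291505499/ 5791500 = 50.33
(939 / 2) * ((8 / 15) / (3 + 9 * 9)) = 313 / 105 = 2.98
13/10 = 1.30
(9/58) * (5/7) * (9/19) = 405/7714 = 0.05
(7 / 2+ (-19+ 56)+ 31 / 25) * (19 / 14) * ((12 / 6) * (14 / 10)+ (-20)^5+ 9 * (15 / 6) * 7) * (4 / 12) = -1268832436241 / 21000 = -60420592.20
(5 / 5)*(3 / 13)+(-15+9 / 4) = -651 / 52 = -12.52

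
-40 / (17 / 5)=-200 / 17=-11.76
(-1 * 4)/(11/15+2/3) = -2.86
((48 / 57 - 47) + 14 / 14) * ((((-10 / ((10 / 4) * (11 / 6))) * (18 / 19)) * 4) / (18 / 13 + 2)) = 110.31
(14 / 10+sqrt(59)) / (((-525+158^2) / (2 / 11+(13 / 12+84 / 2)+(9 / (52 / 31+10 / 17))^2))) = 540131942 / 159688458435+77161706* sqrt(59) / 31937691687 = 0.02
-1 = -1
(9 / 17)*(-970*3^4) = -707130 / 17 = -41595.88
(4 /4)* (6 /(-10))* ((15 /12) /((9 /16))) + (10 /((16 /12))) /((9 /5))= 2.83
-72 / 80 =-9 / 10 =-0.90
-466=-466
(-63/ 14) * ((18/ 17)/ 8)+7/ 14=-0.10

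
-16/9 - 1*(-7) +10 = 15.22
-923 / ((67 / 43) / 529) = -20995481 / 67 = -313365.39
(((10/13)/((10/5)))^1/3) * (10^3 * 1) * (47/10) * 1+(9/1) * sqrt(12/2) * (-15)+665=49435/39-135 * sqrt(6)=936.88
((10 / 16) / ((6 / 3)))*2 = 5 / 8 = 0.62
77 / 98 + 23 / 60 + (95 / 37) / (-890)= 1612873 / 1383060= 1.17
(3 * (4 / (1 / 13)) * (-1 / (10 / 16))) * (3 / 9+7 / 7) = -1664 / 5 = -332.80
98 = 98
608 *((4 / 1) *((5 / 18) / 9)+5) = 3115.06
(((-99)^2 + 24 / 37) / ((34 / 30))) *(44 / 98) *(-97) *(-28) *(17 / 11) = 4221374040 / 259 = 16298741.47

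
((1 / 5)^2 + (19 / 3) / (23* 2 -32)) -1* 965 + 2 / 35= -1012673 / 1050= -964.45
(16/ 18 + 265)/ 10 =2393/ 90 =26.59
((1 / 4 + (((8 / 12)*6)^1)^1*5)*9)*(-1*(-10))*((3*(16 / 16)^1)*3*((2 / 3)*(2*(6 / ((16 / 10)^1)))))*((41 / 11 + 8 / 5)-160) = -279072135 / 22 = -12685097.05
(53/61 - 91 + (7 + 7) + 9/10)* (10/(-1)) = 45891/61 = 752.31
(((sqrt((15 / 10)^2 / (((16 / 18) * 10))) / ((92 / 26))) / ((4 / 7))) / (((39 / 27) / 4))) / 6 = 189 * sqrt(5) / 3680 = 0.11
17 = 17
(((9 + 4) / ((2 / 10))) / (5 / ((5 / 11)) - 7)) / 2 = 65 / 8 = 8.12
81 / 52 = 1.56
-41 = -41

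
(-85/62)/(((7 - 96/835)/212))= -42.21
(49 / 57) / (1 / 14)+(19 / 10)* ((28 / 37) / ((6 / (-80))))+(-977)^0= -12941 / 2109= -6.14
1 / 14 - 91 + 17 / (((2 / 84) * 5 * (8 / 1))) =-10231 / 140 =-73.08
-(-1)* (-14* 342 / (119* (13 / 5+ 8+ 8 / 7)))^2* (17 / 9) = 7075600 / 319073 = 22.18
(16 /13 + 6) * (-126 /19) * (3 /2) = -17766 /247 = -71.93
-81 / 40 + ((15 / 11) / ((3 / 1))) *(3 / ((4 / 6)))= 9 / 440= 0.02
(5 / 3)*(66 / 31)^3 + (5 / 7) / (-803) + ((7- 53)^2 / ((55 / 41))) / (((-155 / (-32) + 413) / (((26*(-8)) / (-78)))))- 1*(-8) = 1146949010112281 / 33585654394215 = 34.15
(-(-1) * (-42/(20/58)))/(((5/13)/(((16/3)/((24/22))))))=-116116/75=-1548.21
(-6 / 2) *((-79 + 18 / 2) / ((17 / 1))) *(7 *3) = 4410 / 17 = 259.41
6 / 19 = 0.32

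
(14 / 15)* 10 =28 / 3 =9.33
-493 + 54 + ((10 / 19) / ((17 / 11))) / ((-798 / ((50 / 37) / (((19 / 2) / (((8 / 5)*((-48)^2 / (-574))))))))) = -439.00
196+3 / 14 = 2747 / 14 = 196.21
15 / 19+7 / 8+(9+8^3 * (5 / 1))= 390741 / 152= 2570.66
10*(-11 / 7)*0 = 0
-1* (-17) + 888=905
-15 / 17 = -0.88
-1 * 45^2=-2025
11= 11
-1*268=-268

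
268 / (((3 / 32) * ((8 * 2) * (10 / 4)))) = 71.47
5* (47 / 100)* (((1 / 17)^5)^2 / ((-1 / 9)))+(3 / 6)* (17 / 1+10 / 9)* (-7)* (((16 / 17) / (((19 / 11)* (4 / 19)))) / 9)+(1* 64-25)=67834637113779677 / 3265910118727380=20.77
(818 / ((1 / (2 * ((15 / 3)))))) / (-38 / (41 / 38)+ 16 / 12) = -251535 / 1042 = -241.40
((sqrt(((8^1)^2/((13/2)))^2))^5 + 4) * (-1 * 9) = -309251011860/371293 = -832902.89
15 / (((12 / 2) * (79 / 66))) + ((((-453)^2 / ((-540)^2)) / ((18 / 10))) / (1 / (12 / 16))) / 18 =232748479 / 110574720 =2.10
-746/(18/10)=-3730/9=-414.44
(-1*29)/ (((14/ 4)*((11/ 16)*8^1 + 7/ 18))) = -522/ 371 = -1.41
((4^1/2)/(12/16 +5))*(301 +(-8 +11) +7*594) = 1552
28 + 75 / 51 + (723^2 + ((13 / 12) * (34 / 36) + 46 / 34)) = 1919577829 / 3672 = 522760.85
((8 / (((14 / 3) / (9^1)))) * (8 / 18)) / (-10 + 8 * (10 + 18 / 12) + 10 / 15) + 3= 669 / 217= 3.08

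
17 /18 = 0.94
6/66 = 1/11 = 0.09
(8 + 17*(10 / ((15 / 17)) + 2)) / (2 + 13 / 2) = 1408 / 51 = 27.61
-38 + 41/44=-1631/44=-37.07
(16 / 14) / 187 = 8 / 1309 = 0.01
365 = 365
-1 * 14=-14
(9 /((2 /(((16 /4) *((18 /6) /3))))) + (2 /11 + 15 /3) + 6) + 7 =398 /11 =36.18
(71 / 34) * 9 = 639 / 34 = 18.79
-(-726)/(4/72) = 13068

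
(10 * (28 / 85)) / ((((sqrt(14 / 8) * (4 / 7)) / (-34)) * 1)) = -56 * sqrt(7) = -148.16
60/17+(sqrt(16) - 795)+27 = -760.47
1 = 1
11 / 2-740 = -1469 / 2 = -734.50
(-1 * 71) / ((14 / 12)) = -426 / 7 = -60.86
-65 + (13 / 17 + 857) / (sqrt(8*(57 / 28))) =-65 + 7291*sqrt(798) / 969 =147.55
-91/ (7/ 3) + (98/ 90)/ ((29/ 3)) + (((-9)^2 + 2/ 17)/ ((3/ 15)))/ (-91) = -4166911/ 96135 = -43.34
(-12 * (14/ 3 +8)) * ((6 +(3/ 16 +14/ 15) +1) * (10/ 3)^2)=-13715.19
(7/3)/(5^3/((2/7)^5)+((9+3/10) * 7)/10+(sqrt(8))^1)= 294151664800/8277283330106667 - 8960000 * sqrt(2)/8277283330106667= 0.00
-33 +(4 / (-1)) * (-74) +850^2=722763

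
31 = 31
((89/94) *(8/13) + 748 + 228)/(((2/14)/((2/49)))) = 279.02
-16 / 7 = -2.29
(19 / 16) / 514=19 / 8224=0.00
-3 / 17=-0.18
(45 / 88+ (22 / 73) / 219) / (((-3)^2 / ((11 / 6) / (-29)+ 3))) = 5049457 / 30179952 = 0.17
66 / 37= 1.78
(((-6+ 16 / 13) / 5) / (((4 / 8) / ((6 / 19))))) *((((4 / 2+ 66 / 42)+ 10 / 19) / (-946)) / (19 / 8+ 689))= 324384 / 85943570713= 0.00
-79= -79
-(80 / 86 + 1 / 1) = -83 / 43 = -1.93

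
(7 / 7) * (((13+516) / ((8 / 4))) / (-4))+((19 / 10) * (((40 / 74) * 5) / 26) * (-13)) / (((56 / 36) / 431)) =-1611031 / 2072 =-777.52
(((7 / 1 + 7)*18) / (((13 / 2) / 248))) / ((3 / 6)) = 249984 / 13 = 19229.54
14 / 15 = 0.93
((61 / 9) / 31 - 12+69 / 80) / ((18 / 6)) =-243709 / 66960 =-3.64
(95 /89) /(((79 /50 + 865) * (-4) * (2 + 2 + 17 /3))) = -2375 /74554766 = -0.00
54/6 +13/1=22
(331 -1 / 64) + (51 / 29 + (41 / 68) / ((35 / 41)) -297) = 40251689 / 1104320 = 36.45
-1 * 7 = -7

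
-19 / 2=-9.50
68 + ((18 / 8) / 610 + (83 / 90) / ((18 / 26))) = 2740705 / 39528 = 69.34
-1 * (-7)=7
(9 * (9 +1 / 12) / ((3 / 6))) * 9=2943 / 2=1471.50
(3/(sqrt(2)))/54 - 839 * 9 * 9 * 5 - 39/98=-33299949/98 + sqrt(2)/36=-339795.36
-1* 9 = -9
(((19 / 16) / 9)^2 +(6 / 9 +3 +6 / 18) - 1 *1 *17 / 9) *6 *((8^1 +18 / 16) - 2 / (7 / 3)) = 105.59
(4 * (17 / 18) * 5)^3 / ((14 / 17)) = 41760500 / 5103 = 8183.52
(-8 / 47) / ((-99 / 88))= 64 / 423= 0.15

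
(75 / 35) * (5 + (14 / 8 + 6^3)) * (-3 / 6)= -238.66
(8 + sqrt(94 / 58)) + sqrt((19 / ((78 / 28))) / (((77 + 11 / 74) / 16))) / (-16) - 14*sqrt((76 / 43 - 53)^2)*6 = -184708 / 43 - sqrt(121740619) / 148434 + sqrt(1363) / 29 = -4294.34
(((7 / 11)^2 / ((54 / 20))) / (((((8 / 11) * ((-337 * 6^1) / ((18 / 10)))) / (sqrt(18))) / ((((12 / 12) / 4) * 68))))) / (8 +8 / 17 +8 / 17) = -14161 * sqrt(2) / 13523136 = -0.00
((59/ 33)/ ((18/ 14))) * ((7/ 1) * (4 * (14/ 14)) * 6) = 23128/ 99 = 233.62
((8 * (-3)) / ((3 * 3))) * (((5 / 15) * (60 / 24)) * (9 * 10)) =-200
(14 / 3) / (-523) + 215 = 337321 / 1569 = 214.99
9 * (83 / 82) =747 / 82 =9.11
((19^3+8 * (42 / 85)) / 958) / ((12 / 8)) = 583351 / 122145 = 4.78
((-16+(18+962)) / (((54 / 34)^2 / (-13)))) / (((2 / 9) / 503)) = -910869622 / 81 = -11245303.98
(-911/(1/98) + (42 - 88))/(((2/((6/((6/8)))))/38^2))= -515935424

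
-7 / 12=-0.58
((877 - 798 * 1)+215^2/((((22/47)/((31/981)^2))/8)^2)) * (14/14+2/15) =176150372093220263/1680941730192615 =104.79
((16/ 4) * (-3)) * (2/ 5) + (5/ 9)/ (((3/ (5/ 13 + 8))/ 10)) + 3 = 24091/ 1755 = 13.73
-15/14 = -1.07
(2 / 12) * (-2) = -1 / 3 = -0.33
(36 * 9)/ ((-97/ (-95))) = 30780/ 97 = 317.32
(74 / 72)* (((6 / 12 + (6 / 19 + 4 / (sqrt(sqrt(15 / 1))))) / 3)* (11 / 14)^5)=184725497 / 2207229696 + 5958887* 15^(3 / 4) / 217818720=0.29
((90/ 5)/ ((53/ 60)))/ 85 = 216/ 901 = 0.24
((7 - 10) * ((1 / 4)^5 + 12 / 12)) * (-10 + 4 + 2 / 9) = 13325 / 768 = 17.35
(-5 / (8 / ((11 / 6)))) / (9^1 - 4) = -11 / 48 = -0.23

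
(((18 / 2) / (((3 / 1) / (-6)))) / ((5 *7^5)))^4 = 104976 / 49870166436007500625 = 0.00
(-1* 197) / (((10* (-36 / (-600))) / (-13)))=4268.33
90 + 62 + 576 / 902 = 68840 / 451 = 152.64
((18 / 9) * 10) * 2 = 40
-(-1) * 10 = 10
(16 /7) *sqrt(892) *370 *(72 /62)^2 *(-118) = -1810667520 *sqrt(223) /6727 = -4019478.55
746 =746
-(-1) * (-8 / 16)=-1 / 2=-0.50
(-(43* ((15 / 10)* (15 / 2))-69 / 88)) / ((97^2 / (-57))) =2422557 / 827992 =2.93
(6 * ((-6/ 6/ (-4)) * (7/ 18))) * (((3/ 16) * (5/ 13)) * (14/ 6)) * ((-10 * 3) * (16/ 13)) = -1225/ 338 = -3.62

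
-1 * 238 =-238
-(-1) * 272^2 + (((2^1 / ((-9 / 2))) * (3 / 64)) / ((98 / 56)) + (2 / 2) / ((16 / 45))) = 24859565 / 336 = 73986.80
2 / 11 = 0.18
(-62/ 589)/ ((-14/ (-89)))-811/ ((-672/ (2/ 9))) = -23039/ 57456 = -0.40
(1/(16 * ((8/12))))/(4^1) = 3/128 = 0.02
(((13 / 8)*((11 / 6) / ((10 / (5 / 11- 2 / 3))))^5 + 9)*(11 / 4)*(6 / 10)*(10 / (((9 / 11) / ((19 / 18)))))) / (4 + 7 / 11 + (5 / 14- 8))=-2408378332982867707 / 37794383308800000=-63.72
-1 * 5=-5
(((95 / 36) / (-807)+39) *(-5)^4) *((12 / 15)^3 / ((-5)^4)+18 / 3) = 265567425731 / 1815750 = 146257.70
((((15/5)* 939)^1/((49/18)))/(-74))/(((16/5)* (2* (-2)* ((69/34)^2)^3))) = 37775295485/2415501600813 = 0.02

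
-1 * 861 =-861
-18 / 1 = -18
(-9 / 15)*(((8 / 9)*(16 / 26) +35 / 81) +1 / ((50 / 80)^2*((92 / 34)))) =-1.16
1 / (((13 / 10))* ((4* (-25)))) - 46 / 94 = -3037 / 6110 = -0.50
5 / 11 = 0.45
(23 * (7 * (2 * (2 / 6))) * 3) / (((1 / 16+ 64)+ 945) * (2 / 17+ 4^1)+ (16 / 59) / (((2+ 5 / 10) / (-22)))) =12918640 / 166601381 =0.08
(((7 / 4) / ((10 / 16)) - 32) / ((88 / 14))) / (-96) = 511 / 10560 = 0.05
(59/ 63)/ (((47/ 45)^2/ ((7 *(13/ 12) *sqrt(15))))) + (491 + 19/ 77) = 57525 *sqrt(15)/ 8836 + 37826/ 77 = 516.46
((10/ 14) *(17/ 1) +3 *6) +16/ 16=218/ 7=31.14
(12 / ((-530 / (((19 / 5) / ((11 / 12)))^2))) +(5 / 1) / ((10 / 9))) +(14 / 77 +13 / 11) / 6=3477596 / 801625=4.34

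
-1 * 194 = -194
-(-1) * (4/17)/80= 1/340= 0.00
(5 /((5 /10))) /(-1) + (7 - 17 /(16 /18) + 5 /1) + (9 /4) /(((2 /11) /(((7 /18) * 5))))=111 /16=6.94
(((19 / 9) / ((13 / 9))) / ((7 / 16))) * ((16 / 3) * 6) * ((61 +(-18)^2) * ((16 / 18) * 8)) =34242560 / 117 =292671.45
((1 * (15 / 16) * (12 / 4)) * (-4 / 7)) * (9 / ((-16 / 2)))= 405 / 224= 1.81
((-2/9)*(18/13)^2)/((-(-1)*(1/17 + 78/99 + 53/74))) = -2989008/10965227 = -0.27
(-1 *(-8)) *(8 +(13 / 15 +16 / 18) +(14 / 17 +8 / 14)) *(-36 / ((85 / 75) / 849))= -4866685344 / 2023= -2405677.38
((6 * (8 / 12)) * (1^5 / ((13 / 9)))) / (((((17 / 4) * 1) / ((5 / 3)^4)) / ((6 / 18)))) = 10000 / 5967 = 1.68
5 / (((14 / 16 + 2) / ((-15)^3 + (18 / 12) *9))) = -134460 / 23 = -5846.09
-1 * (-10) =10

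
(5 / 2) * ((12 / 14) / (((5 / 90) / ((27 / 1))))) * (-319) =-2325510 / 7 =-332215.71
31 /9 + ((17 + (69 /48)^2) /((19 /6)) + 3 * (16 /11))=3329593 /240768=13.83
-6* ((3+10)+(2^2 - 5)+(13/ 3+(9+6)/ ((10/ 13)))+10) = -275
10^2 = 100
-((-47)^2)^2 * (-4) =19518724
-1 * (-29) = 29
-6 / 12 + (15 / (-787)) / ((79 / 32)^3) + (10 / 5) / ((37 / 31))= 33721514811 / 28713605282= 1.17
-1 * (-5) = 5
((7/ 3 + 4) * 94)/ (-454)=-893/ 681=-1.31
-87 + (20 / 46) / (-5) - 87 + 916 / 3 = 9056 / 69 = 131.25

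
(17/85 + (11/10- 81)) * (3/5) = -2391/50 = -47.82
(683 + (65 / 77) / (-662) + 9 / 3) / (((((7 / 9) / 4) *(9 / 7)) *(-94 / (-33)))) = 104904297 / 108899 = 963.32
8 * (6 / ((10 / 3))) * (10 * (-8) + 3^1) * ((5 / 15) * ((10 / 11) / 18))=-56 / 3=-18.67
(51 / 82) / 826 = 51 / 67732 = 0.00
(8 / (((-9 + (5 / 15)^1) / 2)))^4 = 331776 / 28561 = 11.62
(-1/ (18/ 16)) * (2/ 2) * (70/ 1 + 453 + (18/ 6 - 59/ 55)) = -230968/ 495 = -466.60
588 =588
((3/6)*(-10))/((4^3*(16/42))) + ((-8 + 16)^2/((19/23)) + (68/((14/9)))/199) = 1050051685/13551104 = 77.49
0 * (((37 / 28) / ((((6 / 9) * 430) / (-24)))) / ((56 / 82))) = 0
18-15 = 3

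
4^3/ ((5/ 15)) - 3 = 189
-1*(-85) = 85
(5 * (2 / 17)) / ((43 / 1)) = 0.01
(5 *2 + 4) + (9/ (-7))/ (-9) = 99/ 7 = 14.14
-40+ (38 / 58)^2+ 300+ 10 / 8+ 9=910565 / 3364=270.68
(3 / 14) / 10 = 3 / 140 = 0.02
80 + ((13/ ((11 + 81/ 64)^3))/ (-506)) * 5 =1958164154064/ 24477073225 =80.00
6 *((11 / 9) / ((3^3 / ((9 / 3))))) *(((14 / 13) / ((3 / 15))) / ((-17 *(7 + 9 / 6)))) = -3080 / 101439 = -0.03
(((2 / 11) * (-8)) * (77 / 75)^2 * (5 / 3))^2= 74373376 / 11390625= 6.53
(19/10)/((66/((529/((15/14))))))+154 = 832657/4950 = 168.21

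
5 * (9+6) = 75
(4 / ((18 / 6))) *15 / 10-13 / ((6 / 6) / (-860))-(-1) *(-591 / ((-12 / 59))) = 56351 / 4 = 14087.75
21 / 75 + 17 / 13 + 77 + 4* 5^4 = 838041 / 325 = 2578.59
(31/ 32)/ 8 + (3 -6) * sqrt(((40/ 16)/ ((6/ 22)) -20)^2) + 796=195487/ 256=763.62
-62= -62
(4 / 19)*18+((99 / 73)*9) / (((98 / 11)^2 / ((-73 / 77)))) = 4654197 / 1277332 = 3.64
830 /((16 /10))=2075 /4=518.75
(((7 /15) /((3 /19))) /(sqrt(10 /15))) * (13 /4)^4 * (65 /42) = 625.00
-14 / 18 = -7 / 9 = -0.78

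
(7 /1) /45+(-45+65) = 907 /45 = 20.16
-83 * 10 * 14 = -11620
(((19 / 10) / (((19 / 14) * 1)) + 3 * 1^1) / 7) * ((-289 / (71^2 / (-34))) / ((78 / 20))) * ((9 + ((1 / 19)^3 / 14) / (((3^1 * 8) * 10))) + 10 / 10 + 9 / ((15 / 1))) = 2640434461247 / 792901854108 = 3.33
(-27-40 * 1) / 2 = -67 / 2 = -33.50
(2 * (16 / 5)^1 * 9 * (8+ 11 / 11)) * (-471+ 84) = -1003104 / 5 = -200620.80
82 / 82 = 1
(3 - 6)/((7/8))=-24/7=-3.43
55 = 55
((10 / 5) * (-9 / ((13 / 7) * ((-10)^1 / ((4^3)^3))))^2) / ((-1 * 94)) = -68186900791296 / 198575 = -343381094.25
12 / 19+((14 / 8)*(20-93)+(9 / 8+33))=-14135 / 152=-92.99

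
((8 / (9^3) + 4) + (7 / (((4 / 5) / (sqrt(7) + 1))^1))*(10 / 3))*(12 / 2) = 48373 / 243 + 175*sqrt(7) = 662.07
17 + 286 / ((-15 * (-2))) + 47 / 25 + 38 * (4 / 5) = 4411 / 75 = 58.81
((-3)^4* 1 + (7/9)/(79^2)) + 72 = 8593864/56169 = 153.00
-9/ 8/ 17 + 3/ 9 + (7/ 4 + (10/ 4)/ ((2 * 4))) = 1901/ 816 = 2.33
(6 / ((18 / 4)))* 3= 4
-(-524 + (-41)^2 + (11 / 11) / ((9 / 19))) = -10432 / 9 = -1159.11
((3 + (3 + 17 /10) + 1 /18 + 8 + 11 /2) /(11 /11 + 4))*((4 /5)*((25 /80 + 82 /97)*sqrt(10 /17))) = 1145887*sqrt(170) /4947000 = 3.02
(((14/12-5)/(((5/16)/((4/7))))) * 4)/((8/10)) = -736/21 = -35.05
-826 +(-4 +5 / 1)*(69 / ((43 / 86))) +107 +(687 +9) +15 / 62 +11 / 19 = 136437 / 1178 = 115.82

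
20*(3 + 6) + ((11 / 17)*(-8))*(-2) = 3236 / 17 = 190.35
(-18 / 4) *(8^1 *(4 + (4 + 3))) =-396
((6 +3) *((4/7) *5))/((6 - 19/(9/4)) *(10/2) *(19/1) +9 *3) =-1620/12929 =-0.13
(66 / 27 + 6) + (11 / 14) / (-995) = 1058581 / 125370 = 8.44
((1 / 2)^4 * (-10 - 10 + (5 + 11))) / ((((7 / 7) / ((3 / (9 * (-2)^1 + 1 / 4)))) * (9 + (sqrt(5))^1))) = 27 / 5396 - 3 * sqrt(5) / 5396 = 0.00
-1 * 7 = -7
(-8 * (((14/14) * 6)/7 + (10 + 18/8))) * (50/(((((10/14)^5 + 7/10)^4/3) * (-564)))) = 1045848633257985870250000/23102819347749181226847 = 45.27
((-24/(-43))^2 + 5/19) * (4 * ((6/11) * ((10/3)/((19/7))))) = 11305840/7342379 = 1.54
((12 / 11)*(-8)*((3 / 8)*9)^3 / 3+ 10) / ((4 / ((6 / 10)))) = -53769 / 3520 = -15.28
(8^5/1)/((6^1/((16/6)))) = 131072/9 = 14563.56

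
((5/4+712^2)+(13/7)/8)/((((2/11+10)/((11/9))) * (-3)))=-3435062587/169344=-20284.52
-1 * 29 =-29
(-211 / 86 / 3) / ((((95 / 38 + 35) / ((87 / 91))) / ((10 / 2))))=-6119 / 58695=-0.10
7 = 7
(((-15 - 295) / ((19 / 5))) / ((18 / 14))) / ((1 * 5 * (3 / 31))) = -67270 / 513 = -131.13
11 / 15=0.73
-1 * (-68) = 68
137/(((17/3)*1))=411/17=24.18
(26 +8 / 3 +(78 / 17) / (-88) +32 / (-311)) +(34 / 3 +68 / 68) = 9501683 / 232628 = 40.84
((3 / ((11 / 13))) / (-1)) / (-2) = 39 / 22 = 1.77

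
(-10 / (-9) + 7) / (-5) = -73 / 45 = -1.62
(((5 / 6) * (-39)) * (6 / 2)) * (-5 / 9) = 325 / 6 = 54.17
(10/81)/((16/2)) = 5/324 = 0.02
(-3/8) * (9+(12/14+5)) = -39/7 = -5.57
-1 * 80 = -80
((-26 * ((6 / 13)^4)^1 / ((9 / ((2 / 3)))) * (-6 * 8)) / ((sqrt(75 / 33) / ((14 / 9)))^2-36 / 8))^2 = 4874133569536 / 3512029669681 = 1.39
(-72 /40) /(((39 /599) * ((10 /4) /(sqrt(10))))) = -3594 * sqrt(10) /325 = -34.97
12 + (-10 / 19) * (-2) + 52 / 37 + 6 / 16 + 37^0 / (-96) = 14.82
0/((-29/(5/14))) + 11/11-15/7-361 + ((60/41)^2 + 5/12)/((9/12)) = -37990780/105903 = -358.73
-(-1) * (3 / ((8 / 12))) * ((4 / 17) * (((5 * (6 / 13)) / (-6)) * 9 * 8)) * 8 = -51840 / 221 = -234.57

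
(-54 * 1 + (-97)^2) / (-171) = -9355 / 171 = -54.71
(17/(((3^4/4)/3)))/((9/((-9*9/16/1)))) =-17/12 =-1.42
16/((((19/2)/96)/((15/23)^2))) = 691200/10051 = 68.77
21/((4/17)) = 357/4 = 89.25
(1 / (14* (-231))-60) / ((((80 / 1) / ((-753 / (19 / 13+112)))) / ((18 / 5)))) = 5698402047 / 318010000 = 17.92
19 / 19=1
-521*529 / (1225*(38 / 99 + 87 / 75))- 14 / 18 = -246878222 / 1685061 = -146.51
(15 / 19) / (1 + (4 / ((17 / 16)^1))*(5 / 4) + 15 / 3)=255 / 3458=0.07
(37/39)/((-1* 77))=-37/3003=-0.01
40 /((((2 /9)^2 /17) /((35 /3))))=160650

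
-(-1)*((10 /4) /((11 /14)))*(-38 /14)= -95 /11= -8.64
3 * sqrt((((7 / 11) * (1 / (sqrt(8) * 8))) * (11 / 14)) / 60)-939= -939 +sqrt(15) * 2^(1 / 4) / 80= -938.94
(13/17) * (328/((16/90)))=23985/17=1410.88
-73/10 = -7.30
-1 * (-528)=528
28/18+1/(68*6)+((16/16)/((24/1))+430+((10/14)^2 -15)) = 12508291/29988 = 417.11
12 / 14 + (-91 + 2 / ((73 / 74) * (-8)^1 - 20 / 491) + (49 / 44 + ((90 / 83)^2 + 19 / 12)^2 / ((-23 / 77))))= -543957124082015675 / 4739644294274736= -114.77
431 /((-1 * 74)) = -431 /74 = -5.82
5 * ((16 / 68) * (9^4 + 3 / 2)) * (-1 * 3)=-393750 / 17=-23161.76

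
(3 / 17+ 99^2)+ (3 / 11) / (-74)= 135628629 / 13838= 9801.17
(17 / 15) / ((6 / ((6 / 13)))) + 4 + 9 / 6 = 2179 / 390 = 5.59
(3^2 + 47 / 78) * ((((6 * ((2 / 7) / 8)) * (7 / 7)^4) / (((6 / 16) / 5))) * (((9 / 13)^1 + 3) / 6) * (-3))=-8560 / 169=-50.65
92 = 92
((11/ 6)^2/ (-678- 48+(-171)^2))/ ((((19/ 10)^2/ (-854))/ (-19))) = 516670/ 975213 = 0.53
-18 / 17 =-1.06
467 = 467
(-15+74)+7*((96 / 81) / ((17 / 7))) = 28649 / 459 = 62.42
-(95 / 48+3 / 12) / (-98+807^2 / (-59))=6313 / 31537488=0.00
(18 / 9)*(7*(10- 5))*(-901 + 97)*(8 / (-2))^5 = 57630720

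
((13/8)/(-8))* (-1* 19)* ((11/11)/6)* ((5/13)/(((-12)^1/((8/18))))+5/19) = 0.16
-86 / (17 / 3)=-258 / 17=-15.18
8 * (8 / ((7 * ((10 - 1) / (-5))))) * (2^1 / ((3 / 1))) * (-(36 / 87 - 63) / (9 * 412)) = -96800 / 1693629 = -0.06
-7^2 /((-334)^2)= -49 /111556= -0.00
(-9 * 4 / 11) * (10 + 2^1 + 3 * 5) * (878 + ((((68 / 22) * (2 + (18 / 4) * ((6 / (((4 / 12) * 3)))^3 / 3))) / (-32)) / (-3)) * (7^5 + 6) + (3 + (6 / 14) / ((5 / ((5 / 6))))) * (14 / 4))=-3792699693 / 242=-15672312.78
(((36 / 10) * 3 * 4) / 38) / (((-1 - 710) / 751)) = -9012 / 7505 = -1.20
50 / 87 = 0.57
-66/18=-11/3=-3.67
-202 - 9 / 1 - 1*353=-564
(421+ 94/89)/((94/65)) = 2441595/8366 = 291.85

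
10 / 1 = 10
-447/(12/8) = -298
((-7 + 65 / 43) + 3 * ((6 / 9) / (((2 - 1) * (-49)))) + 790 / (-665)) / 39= -89636 / 520429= -0.17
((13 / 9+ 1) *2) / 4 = 11 / 9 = 1.22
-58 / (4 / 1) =-29 / 2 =-14.50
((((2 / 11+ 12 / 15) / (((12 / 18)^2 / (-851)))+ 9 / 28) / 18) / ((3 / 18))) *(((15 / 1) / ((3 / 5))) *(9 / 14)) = -43419105 / 4312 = -10069.37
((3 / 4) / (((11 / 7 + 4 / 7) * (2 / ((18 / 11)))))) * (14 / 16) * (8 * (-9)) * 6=-11907 / 110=-108.25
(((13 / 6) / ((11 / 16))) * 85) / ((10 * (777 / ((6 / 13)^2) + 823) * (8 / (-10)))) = -4420 / 590117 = -0.01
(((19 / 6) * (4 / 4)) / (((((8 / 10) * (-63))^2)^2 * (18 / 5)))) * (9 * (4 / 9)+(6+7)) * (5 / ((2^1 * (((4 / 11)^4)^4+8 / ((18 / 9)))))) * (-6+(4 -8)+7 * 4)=46380508581043150009375 / 1778919799396763198569476096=0.00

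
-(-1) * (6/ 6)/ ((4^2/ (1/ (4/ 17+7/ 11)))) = 187/ 2608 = 0.07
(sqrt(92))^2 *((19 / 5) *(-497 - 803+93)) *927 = -1955817972 / 5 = -391163594.40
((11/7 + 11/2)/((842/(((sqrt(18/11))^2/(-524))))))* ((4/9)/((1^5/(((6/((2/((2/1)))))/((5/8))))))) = -216/1930285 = -0.00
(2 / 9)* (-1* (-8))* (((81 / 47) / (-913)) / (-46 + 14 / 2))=48 / 557843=0.00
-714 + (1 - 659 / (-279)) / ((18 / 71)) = -1759555 / 2511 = -700.74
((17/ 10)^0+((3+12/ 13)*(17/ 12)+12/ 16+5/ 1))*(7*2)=172.31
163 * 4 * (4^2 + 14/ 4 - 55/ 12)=29177/ 3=9725.67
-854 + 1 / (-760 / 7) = -649047 / 760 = -854.01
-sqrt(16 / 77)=-4*sqrt(77) / 77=-0.46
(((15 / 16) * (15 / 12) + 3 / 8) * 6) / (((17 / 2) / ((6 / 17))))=891 / 2312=0.39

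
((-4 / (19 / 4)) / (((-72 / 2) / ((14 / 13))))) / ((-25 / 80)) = -896 / 11115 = -0.08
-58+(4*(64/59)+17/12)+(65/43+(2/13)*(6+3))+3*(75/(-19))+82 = 156482695/7519668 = 20.81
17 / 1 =17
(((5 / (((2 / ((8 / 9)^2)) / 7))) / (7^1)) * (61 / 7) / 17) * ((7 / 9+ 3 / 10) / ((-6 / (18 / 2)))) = -47336 / 28917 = -1.64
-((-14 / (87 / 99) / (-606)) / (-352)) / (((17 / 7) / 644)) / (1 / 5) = 39445 / 398344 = 0.10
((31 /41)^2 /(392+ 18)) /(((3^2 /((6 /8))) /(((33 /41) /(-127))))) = -10571 /14354865880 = -0.00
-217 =-217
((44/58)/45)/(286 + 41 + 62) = 22/507645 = 0.00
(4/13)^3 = 64/2197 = 0.03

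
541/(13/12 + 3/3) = 6492/25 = 259.68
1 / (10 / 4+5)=2 / 15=0.13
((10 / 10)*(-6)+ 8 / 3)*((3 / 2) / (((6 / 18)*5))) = -3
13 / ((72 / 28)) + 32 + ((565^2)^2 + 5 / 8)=101904600662.68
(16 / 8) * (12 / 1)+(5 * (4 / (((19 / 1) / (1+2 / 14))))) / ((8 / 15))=3492 / 133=26.26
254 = 254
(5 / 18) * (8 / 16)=5 / 36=0.14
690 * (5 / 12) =575 / 2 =287.50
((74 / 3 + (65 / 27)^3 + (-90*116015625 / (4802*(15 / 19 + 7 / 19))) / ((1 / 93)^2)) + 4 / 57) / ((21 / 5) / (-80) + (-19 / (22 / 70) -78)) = 64168721119196083181000 / 547219538185887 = 117263212.74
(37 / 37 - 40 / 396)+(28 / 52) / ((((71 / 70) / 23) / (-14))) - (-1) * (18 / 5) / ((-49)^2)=-186532921579 / 1096980885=-170.04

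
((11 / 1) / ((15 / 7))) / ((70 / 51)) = 187 / 50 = 3.74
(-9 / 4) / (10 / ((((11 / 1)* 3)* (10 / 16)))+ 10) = -297 / 1384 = -0.21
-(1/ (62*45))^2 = -1/ 7784100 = -0.00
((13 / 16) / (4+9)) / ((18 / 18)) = 1 / 16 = 0.06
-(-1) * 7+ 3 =10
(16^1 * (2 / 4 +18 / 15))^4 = 342102016 / 625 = 547363.23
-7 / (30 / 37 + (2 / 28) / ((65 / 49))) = -33670 / 4159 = -8.10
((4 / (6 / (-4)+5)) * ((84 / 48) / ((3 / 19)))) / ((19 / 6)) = 4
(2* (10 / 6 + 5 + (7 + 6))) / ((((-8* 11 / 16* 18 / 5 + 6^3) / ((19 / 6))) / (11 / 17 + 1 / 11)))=0.47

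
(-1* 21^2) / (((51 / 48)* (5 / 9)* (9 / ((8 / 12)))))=-4704 / 85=-55.34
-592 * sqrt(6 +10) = -2368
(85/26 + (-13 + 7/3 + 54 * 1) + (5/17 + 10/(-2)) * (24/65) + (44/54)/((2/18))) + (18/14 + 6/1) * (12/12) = 552131/9282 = 59.48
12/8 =3/2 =1.50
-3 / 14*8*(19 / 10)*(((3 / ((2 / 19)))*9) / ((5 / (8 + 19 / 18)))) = -529587 / 350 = -1513.11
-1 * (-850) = 850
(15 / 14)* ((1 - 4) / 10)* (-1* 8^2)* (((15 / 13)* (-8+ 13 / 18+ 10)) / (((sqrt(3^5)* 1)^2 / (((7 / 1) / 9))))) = 1960 / 9477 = 0.21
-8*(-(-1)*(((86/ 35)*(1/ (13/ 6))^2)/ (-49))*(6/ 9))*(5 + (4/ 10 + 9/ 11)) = 0.35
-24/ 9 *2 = -16/ 3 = -5.33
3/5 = 0.60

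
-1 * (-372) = 372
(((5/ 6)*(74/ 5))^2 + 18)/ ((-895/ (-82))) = 125542/ 8055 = 15.59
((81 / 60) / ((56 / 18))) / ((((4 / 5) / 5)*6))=405 / 896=0.45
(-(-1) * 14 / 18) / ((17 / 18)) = 14 / 17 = 0.82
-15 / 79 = -0.19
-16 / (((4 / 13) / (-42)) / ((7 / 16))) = 1911 / 2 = 955.50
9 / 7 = 1.29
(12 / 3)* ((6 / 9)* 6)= 16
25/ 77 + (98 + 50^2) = 200071/ 77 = 2598.32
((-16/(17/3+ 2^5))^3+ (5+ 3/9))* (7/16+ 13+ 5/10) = 317141903/4328691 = 73.27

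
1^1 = 1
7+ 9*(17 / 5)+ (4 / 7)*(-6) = 1196 / 35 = 34.17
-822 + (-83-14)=-919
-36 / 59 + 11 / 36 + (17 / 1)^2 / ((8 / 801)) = 122919365 / 4248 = 28935.82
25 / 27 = 0.93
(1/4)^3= 1/64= 0.02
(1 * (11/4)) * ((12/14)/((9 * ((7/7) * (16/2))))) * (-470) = -2585/168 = -15.39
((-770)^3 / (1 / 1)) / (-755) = 91306600 / 151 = 604679.47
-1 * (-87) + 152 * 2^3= 1303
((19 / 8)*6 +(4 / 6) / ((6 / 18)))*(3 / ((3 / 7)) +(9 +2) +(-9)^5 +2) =-3836885 / 4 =-959221.25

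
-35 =-35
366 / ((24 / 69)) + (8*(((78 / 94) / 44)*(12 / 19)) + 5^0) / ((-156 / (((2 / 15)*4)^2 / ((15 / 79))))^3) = 94284048365425534433591 / 89602326873210937500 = 1052.25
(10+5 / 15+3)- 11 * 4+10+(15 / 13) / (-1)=-851 / 39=-21.82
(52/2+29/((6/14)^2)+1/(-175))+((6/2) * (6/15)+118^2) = 22221806/1575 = 14109.08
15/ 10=3/ 2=1.50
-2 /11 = -0.18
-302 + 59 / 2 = -545 / 2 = -272.50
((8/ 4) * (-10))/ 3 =-20/ 3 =-6.67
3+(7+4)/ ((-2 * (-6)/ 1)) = 3.92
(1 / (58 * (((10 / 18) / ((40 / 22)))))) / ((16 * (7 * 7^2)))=9 / 875336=0.00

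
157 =157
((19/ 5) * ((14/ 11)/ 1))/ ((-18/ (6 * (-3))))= 266/ 55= 4.84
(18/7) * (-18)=-324/7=-46.29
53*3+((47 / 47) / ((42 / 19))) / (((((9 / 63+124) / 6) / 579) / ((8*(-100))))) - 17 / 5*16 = -43549513 / 4345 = -10022.90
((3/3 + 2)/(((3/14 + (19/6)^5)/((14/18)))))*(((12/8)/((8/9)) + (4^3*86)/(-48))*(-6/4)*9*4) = 774859932/17344357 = 44.68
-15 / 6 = -5 / 2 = -2.50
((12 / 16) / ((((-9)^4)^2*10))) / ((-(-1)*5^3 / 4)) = 1 / 17936133750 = 0.00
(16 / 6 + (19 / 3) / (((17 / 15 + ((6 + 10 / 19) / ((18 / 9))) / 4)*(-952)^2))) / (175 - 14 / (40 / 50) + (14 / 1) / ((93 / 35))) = 124856232121 / 7621002712400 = 0.02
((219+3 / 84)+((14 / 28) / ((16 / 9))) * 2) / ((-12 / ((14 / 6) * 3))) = -24595 / 192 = -128.10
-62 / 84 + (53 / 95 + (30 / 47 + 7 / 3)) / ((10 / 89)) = 9587373 / 312550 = 30.67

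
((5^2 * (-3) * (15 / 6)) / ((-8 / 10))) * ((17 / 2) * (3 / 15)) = 6375 / 16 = 398.44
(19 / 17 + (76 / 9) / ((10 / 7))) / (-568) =-0.01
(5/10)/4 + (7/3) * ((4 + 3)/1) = 395/24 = 16.46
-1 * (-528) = 528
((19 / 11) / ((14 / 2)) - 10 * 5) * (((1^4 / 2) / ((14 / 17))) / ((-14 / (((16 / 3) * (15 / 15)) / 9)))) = 43418 / 33957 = 1.28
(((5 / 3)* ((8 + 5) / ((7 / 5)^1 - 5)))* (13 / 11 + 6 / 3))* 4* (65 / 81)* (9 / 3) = -1478750 / 8019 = -184.41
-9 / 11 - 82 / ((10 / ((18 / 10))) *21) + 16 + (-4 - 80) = -133828 / 1925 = -69.52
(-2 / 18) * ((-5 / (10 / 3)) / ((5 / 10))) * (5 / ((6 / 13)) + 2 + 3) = 95 / 18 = 5.28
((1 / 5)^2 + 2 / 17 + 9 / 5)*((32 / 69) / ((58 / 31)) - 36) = -11904256 / 170085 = -69.99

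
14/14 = 1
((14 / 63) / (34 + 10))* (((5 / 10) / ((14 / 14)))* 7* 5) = 35 / 396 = 0.09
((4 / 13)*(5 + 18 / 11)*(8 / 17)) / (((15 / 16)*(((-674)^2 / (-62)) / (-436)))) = 252587008 / 4141293585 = 0.06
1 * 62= 62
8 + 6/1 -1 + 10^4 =10013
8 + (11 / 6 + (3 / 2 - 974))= -962.67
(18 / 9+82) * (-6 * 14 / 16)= -441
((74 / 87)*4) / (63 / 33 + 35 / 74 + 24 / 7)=1686608 / 2880483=0.59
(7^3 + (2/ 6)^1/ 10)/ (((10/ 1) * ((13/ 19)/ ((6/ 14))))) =195529/ 9100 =21.49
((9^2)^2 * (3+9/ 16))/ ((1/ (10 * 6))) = 5609655/ 4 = 1402413.75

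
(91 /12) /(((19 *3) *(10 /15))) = 91 /456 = 0.20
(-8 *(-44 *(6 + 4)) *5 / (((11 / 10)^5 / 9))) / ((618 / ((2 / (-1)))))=-480000000 / 1508023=-318.30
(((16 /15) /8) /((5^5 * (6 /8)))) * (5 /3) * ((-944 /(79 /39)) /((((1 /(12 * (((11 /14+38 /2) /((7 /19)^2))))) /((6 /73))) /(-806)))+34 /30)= 12818652369918856 /2503508765625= 5120.27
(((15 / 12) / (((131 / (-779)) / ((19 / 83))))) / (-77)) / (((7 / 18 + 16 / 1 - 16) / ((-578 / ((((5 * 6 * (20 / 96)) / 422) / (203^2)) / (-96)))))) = 5246516970125568 / 598015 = 8773219685.33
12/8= 1.50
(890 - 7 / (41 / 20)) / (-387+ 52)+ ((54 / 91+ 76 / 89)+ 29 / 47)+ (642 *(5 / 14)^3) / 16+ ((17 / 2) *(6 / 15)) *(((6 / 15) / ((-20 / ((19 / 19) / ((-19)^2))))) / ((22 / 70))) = 405325912241974103 / 325539630398382400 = 1.25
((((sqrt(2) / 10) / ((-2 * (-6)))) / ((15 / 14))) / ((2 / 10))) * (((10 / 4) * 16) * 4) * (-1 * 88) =-774.36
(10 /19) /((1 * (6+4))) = 1 /19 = 0.05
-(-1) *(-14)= -14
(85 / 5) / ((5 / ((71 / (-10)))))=-1207 / 50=-24.14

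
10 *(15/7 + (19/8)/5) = 26.18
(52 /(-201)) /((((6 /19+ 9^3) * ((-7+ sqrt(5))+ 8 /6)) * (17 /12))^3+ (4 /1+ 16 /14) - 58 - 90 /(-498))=1435375947904895249423810587584 * sqrt(5) /1203366382601626018289043049259554194990943+ 3781502132437660718870317315872 /1203366382601626018289043049259554194990943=0.00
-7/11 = -0.64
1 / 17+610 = 10371 / 17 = 610.06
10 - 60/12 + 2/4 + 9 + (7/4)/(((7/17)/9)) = 211/4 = 52.75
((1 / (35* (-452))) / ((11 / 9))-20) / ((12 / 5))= -3480409 / 417648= -8.33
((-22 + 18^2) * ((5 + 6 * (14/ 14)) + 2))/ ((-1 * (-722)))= 1963/ 361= 5.44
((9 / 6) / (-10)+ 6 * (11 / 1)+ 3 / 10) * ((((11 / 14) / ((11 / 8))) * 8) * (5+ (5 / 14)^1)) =1620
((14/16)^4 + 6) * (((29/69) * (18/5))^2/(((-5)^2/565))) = 23073347169/67712000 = 340.76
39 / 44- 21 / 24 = 0.01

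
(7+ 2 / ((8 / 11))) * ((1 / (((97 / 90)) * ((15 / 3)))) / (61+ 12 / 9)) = 1053 / 36278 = 0.03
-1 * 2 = -2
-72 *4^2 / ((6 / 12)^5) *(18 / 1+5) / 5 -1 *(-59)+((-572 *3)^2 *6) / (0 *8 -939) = -294738161 / 1565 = -188331.09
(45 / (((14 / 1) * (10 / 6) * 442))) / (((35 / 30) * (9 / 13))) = 9 / 1666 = 0.01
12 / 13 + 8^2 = 844 / 13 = 64.92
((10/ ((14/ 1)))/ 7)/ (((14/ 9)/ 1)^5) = 295245/ 26353376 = 0.01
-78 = -78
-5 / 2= -2.50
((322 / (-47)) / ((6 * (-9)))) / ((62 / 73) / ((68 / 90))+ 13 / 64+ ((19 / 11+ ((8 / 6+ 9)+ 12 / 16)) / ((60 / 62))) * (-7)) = -100471360 / 72330389103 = -0.00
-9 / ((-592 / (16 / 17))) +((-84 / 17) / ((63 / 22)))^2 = 287905 / 96237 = 2.99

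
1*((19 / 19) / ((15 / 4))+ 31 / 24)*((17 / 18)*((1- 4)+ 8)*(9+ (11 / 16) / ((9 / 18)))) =263857 / 3456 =76.35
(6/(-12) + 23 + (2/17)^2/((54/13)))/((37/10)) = 1755935/288711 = 6.08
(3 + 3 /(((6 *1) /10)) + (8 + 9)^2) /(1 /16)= 4752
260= 260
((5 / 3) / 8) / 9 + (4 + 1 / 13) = 11513 / 2808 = 4.10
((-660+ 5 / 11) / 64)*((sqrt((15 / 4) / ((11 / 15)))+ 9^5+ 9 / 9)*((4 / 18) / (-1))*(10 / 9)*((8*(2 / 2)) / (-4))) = -1071019375 / 3564 - 181375*sqrt(11) / 52272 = -300521.99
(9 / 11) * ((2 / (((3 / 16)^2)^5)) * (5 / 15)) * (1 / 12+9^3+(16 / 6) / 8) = 4812012638961664 / 649539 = 7408350597.83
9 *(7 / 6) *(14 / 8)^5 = 352947 / 2048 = 172.34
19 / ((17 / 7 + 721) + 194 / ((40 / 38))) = 1330 / 63541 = 0.02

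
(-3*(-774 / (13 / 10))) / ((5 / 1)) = 4644 / 13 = 357.23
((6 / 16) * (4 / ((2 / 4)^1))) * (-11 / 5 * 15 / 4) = -99 / 4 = -24.75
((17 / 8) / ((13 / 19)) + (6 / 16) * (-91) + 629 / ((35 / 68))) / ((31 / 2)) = 2167689 / 28210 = 76.84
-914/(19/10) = -9140/19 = -481.05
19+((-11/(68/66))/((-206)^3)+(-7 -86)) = -21994408693/297221744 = -74.00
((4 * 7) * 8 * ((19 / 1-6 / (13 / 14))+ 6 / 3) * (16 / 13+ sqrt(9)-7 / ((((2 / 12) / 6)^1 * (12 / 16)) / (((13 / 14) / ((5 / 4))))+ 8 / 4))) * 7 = 7597576224 / 427739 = 17762.18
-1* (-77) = 77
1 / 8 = 0.12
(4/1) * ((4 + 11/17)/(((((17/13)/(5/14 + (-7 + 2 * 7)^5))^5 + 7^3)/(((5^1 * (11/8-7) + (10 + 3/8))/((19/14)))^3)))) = -7572795346805109782943535618132525765331/62458823974202498048402629462858576850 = -121.24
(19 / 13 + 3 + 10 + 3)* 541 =122807 / 13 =9446.69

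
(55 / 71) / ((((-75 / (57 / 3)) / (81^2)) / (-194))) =88674102 / 355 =249786.20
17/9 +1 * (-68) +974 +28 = 8423/9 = 935.89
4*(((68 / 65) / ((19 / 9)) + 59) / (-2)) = -146954 / 1235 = -118.99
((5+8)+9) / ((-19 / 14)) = -308 / 19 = -16.21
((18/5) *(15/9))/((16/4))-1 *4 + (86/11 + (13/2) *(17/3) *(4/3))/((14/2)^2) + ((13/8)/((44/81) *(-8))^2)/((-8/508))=-5946929147/874266624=-6.80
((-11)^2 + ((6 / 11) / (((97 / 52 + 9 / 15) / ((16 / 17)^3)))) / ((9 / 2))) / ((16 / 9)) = 37737441627 / 554265008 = 68.09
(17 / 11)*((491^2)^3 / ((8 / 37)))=8813321199667563389 / 88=100151377268949583.97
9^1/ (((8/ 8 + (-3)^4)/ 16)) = 1.76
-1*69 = -69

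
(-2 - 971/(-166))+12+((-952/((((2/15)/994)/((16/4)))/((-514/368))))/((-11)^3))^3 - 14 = -125913199474195077110830042121/4762398826361902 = -26439028746860.09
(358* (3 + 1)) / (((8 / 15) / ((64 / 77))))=171840 / 77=2231.69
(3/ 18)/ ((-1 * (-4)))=1/ 24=0.04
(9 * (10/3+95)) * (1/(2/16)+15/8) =69915/8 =8739.38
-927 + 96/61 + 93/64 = -923.97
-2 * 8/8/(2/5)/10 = -0.50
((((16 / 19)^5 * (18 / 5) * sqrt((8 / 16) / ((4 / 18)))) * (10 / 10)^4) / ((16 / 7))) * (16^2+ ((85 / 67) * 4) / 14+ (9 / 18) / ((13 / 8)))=256.79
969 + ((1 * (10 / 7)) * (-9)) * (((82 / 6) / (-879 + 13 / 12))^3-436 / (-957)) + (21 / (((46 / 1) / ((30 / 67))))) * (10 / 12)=1550323409219309900661 / 1609366559233613950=963.31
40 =40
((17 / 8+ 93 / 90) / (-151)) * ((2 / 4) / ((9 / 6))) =-379 / 54360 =-0.01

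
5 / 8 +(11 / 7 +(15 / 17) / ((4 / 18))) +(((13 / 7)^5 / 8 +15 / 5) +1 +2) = 8530691 / 571438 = 14.93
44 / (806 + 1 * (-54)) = 11 / 188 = 0.06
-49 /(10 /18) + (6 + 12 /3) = -391 /5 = -78.20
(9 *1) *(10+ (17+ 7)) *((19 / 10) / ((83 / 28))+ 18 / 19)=3832344 / 7885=486.03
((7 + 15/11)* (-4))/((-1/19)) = 6992/11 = 635.64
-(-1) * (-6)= -6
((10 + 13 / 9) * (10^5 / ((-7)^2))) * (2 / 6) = 10300000 / 1323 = 7785.34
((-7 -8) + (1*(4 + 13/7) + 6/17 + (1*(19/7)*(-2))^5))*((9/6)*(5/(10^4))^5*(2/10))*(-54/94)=54655126731/2148606880000000000000000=0.00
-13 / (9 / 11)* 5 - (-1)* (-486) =-5089 / 9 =-565.44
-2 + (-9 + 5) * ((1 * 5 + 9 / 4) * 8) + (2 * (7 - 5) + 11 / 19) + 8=-4207 / 19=-221.42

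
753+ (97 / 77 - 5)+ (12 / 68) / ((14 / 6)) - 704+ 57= 133957 / 1309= 102.34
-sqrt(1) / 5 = -1 / 5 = -0.20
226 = 226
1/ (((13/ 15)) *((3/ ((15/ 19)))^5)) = 46875/ 32189287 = 0.00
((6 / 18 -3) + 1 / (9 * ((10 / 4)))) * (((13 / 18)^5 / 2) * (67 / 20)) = -1467721229 / 1700611200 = -0.86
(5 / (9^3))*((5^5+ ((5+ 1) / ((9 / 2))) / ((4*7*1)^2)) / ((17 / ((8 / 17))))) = 18375010 / 30970107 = 0.59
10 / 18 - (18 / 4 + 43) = -845 / 18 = -46.94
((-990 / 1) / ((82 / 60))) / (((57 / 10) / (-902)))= 2178000 / 19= 114631.58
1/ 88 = 0.01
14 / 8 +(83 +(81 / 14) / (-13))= 30687 / 364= 84.30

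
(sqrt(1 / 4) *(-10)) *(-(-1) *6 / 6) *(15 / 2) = -75 / 2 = -37.50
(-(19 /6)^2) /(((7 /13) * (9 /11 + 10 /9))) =-51623 /5348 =-9.65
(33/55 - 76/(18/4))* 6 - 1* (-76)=-326/15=-21.73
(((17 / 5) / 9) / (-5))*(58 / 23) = -0.19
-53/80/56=-53/4480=-0.01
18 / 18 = 1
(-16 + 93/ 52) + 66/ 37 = -23911/ 1924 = -12.43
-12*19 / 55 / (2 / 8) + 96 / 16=-582 / 55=-10.58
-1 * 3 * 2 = -6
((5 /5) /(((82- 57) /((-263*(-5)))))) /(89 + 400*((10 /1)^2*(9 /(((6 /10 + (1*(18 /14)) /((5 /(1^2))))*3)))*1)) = 263 /700445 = 0.00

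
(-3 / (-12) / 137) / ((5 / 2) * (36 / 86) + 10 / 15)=0.00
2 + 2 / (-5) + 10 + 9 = 103 / 5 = 20.60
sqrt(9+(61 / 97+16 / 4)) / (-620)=-sqrt(128234) / 60140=-0.01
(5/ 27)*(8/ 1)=40/ 27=1.48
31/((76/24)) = 186/19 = 9.79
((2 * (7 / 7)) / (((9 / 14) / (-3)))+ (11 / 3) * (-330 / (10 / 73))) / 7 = -26527 / 21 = -1263.19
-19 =-19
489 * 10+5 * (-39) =4695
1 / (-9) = -0.11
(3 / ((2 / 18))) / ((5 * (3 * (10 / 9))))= 81 / 50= 1.62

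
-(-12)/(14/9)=54/7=7.71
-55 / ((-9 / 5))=275 / 9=30.56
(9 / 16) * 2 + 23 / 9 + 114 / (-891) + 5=20321 / 2376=8.55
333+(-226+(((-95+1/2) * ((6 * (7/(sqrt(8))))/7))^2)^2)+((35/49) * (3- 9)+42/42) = 723486286311/448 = 1614924746.23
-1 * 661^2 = -436921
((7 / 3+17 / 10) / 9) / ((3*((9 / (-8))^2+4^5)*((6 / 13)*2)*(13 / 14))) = 13552 / 79724655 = 0.00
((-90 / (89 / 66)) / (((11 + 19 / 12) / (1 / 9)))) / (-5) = 1584 / 13439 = 0.12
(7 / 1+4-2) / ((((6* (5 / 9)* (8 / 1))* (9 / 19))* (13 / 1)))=57 / 1040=0.05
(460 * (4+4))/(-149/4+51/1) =267.64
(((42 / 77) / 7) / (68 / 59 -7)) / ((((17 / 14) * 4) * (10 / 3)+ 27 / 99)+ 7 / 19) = -3363 / 4247755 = -0.00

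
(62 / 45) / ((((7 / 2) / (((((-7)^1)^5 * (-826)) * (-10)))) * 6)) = -245920024 / 27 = -9108149.04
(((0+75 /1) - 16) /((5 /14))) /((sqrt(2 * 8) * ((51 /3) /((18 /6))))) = 1239 /170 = 7.29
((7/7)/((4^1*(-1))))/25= -1/100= -0.01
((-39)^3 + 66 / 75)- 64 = -1484553 / 25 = -59382.12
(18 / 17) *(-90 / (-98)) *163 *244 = 38673.85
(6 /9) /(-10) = -1 /15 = -0.07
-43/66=-0.65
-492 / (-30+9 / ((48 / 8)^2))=1968 / 119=16.54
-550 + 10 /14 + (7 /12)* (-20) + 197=-7643 /21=-363.95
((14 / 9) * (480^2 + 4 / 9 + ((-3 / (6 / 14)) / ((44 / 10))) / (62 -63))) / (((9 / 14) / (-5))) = -2787580.18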